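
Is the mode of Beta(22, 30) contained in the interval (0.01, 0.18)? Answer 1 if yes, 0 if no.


Mode = (a-1)/(a+b-2) = 21/50 = 0.42
Interval: (0.01, 0.18)
Contains mode? 0

0


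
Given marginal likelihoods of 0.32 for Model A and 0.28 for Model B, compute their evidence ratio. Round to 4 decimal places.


Ratio = ML(A) / ML(B) = 0.32/0.28
= 1.1429

1.1429


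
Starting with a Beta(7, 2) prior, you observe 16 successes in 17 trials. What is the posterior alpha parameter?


For a Beta-Binomial conjugate model:
Posterior alpha = prior alpha + number of successes
= 7 + 16 = 23

23


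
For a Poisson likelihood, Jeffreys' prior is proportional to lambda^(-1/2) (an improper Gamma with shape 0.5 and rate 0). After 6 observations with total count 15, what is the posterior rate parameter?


Jeffreys' prior for Poisson is proportional to lambda^(-1/2).
Posterior is Gamma(0.5 + S, 0 + n) = Gamma(0.5 + 15, 6).
Posterior rate = 0 + n = 6

6.0


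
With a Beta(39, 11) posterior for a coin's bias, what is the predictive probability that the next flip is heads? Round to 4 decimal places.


The predictive probability equals the posterior mean.
P(next = heads) = alpha / (alpha + beta)
= 39 / 50 = 0.78

0.78


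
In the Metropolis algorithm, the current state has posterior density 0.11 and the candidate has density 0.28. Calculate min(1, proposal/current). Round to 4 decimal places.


Ratio = 0.28/0.11 = 2.5455
Acceptance probability = min(1, 2.5455)
= 1.0

1.0


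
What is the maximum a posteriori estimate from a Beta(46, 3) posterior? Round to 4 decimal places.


The MAP estimate equals the mode of the distribution.
Mode of Beta(a,b) = (a-1)/(a+b-2)
= 45/47
= 0.9574

0.9574


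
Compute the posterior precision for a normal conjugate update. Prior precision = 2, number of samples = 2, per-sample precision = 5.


tau_post = tau_0 + n * tau
= 2 + 2 * 5 = 12

12


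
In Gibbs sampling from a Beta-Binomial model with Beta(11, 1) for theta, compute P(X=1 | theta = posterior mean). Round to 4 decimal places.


Posterior mean = alpha/(alpha+beta) = 11/12 = 0.9167
P(X=1|theta=mean) = theta = 0.9167

0.9167


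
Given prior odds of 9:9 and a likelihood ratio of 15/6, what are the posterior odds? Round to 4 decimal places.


Posterior odds = prior odds * LR
Prior odds = 9/9 = 1.0
LR = 15/6 = 2.5
Posterior odds = 1.0 * 2.5 = 2.5

2.5


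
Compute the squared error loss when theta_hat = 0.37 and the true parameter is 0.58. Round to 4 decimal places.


L = (theta_hat - theta_true)^2
= (0.37 - 0.58)^2
= -0.21^2 = 0.0441

0.0441


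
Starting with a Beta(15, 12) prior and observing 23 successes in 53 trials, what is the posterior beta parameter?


Posterior beta = prior beta + failures
Failures = 53 - 23 = 30
beta_post = 12 + 30 = 42

42


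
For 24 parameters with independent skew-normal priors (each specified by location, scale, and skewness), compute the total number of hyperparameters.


A skew-normal prior has 3 hyperparameters per parameter.
Total = 24 * 3 = 72

72


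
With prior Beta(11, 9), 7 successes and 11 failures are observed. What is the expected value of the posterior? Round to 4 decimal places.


Posterior = Beta(18, 20)
E[theta] = alpha/(alpha+beta)
= 18/38 = 0.4737

0.4737


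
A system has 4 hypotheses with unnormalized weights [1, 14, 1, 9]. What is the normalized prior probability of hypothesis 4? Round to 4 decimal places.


The normalized prior is the weight divided by the total.
Total weight = 25
P(H4) = 9 / 25 = 0.36

0.36


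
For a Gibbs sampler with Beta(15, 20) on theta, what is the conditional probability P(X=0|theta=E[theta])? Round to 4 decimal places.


E[theta] = 15/(15+20) = 0.4286
P(X=0|theta) = 1 - theta = 0.5714

0.5714


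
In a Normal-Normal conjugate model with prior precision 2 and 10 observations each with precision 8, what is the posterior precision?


Posterior precision = prior precision + n * observation precision
= 2 + 10 * 8
= 2 + 80 = 82

82


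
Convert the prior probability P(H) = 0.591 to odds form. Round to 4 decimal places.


P(not H) = 1 - 0.591 = 0.409
Odds = 0.591 / 0.409 = 1.445

1.445


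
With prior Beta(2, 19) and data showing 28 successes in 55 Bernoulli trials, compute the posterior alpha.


Conjugate update: alpha_posterior = alpha_prior + k
= 2 + 28 = 30

30


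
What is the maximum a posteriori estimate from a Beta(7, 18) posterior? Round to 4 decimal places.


The MAP estimate equals the mode of the distribution.
Mode of Beta(a,b) = (a-1)/(a+b-2)
= 6/23
= 0.2609

0.2609


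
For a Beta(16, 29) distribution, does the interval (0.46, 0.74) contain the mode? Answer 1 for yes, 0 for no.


Mode of Beta(a,b) = (a-1)/(a+b-2)
= (16-1)/(16+29-2) = 0.3488
Check: 0.46 <= 0.3488 <= 0.74?
Result: 0

0


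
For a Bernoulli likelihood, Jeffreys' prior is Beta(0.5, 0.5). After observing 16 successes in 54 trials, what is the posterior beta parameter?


Jeffreys' prior for Bernoulli is Beta(0.5, 0.5).
Posterior is Beta(0.5 + k, 0.5 + n - k).
Posterior beta = 0.5 + (n - k) = 0.5 + 38 = 38.5

38.5


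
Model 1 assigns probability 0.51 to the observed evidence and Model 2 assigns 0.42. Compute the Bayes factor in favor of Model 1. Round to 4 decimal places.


BF = P(data|M1) / P(data|M2)
= 0.51 / 0.42 = 1.2143

1.2143


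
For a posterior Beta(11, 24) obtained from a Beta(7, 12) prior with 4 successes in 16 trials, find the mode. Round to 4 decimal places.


Mode = (alpha - 1) / (alpha + beta - 2)
= 10 / 33
= 0.303

0.303


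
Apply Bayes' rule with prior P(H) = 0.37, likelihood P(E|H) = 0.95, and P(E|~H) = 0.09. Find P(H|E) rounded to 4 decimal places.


Step 1: Compute marginal P(E) = P(E|H)P(H) + P(E|~H)P(~H)
= 0.95*0.37 + 0.09*0.63 = 0.4082
Step 2: P(H|E) = P(E|H)P(H)/P(E) = 0.3515/0.4082
= 0.8611

0.8611


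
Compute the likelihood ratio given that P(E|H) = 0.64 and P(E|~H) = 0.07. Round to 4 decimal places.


LR = P(E|H) / P(E|~H)
= 0.64 / 0.07 = 9.1429

9.1429


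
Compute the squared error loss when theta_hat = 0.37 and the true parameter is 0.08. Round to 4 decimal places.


L = (theta_hat - theta_true)^2
= (0.37 - 0.08)^2
= 0.29^2 = 0.0841

0.0841


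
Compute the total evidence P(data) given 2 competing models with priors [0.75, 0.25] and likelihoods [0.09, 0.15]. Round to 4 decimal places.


Marginal likelihood = sum P(model_i) * P(data|model_i)
Model 1: 0.75 * 0.09 = 0.0675
Model 2: 0.25 * 0.15 = 0.0375
Total = 0.105

0.105


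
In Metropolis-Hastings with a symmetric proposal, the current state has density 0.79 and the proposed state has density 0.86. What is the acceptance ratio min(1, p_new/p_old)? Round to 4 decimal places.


Ratio = p_new / p_old = 0.86 / 0.79 = 1.0886
Acceptance = min(1, 1.0886) = 1.0

1.0


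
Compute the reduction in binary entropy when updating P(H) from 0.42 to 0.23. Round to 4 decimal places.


H_before = -p*log2(p) - (1-p)*log2(1-p) for p=0.42: 0.9815
H_after for p=0.23: 0.778
Reduction = 0.9815 - 0.778 = 0.2034

0.2034


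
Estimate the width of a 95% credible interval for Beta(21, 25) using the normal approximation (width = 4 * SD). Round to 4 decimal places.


For Beta(a,b): Var = ab/((a+b)^2(a+b+1))
Var = 0.0053, SD = 0.0727
Approximate 95% CI width = 4 * 0.0727 = 0.2906

0.2906


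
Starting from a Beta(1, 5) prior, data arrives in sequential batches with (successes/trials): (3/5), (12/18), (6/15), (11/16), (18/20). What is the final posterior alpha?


In sequential Bayesian updating, we sum all successes.
Total successes = 50
Final alpha = 1 + 50 = 51

51


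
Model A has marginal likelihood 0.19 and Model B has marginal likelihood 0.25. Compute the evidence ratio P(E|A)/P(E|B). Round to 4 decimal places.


Evidence ratio = P(E|A) / P(E|B)
= 0.19 / 0.25
= 0.76

0.76


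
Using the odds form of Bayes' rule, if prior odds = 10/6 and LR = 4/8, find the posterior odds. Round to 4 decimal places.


Bayes' rule in odds form: posterior odds = prior odds * LR
= (10 * 4) / (6 * 8)
= 40/48 = 0.8333

0.8333


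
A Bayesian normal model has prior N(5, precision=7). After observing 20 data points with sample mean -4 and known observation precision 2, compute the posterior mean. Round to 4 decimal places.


Posterior mean = (prior_precision * prior_mean + n * data_precision * data_mean) / (prior_precision + n * data_precision)
Numerator = 7*5 + 20*2*-4 = -125
Denominator = 7 + 20*2 = 47
Posterior mean = -2.6596

-2.6596


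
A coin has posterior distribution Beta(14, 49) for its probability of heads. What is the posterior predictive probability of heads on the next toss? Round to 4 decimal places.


Posterior predictive = E[theta] = alpha/(alpha+beta)
= 14/63
= 0.2222

0.2222


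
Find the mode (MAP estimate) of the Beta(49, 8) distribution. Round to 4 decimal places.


For Beta(a,b) with a,b > 1:
Mode = (a-1)/(a+b-2) = (49-1)/(57-2)
= 48/55 = 0.8727

0.8727


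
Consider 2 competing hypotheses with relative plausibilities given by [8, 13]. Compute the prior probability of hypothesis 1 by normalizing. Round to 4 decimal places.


Sum of weights = 8 + 13 = 21
Normalized prior for H1 = 8 / 21
= 0.381

0.381


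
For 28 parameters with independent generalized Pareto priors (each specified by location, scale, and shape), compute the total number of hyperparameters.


A generalized Pareto prior has 3 hyperparameters per parameter.
Total = 28 * 3 = 84

84


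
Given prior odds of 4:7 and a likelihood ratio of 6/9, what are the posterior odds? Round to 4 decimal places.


Posterior odds = prior odds * LR
Prior odds = 4/7 = 0.5714
LR = 6/9 = 0.6667
Posterior odds = 0.5714 * 0.6667 = 0.381

0.381


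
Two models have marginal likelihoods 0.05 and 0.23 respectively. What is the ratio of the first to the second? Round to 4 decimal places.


Evidence ratio = 0.05 / 0.23
= 0.2174

0.2174


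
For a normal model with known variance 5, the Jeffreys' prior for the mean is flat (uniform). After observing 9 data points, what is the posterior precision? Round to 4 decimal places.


Jeffreys' prior for normal mean (known variance) is flat.
Prior precision = 0.
Posterior precision = prior_prec + n/sigma^2 = 0 + 9/5
= 1.8

1.8


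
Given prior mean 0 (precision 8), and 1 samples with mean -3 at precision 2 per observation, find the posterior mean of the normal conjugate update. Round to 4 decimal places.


The posterior mean is a precision-weighted average of prior and data.
Post. prec. = 8 + 2 = 10
Post. mean = (0 + -6)/10 = -6/10 = -0.6

-0.6


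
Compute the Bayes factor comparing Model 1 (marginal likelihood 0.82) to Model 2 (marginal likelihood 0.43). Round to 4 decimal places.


BF12 = marginal likelihood of M1 / marginal likelihood of M2
= 0.82/0.43
= 1.907

1.907


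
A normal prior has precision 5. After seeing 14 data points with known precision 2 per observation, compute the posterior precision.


In the conjugate normal model, precisions add:
tau_posterior = tau_prior + n * tau_data
= 5 + 14*2 = 33

33


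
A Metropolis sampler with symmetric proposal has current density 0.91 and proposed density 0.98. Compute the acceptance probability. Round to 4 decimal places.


For symmetric proposals, acceptance = min(1, pi(x*)/pi(x))
= min(1, 0.98/0.91)
= min(1, 1.0769) = 1.0

1.0


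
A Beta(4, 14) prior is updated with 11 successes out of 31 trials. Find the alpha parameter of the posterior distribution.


In the Beta-Binomial conjugate update:
alpha_post = alpha_prior + successes
= 4 + 11
= 15

15


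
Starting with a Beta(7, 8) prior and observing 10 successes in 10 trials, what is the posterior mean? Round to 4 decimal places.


Posterior parameters: alpha = 7 + 10 = 17
beta = 8 + 0 = 8
Posterior mean = alpha / (alpha + beta) = 17 / 25
= 0.68

0.68


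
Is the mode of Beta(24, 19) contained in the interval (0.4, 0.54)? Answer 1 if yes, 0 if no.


Mode = (a-1)/(a+b-2) = 23/41 = 0.561
Interval: (0.4, 0.54)
Contains mode? 0

0


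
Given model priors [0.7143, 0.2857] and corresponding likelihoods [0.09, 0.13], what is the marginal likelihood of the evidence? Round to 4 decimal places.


P(E) = sum_i P(M_i) P(E|M_i)
= 0.0643 + 0.0371
= 0.1014

0.1014


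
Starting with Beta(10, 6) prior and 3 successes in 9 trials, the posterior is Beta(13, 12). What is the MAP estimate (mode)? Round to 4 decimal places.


The mode of Beta(a, b) when a > 1 and b > 1 is (a-1)/(a+b-2)
= (13 - 1) / (13 + 12 - 2)
= 12 / 23
= 0.5217

0.5217


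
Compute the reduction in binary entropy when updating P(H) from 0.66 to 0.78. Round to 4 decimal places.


H_before = -p*log2(p) - (1-p)*log2(1-p) for p=0.66: 0.9248
H_after for p=0.78: 0.7602
Reduction = 0.9248 - 0.7602 = 0.1647

0.1647


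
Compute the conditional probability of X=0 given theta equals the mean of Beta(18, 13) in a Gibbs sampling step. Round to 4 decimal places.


Mean of Beta(18, 13) = 0.5806
P(X=0 | theta=0.5806) = 0.4194

0.4194


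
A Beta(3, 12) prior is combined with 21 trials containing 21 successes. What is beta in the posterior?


In conjugate updating:
beta_posterior = beta_prior + (n - k)
= 12 + (21 - 21)
= 12 + 0 = 12

12


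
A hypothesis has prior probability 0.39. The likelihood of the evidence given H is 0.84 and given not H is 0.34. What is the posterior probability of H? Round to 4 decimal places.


Using Bayes' theorem:
P(E) = 0.39 * 0.84 + 0.61 * 0.34
P(E) = 0.535
P(H|E) = (0.39 * 0.84) / 0.535 = 0.6123

0.6123


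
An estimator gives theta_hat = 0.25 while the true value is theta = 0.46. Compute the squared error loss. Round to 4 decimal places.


The squared error loss is (theta_hat - theta)^2
= (0.25 - 0.46)^2
= (-0.21)^2 = 0.0441

0.0441


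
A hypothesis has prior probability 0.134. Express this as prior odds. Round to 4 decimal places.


Odds = P(H) / P(not H) = 0.134 / 0.866
= 0.1547

0.1547


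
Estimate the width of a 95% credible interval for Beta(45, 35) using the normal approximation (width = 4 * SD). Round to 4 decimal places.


For Beta(a,b): Var = ab/((a+b)^2(a+b+1))
Var = 0.003, SD = 0.0551
Approximate 95% CI width = 4 * 0.0551 = 0.2205

0.2205


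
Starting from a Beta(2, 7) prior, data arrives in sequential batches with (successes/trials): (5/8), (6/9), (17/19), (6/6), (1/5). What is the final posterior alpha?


In sequential Bayesian updating, we sum all successes.
Total successes = 35
Final alpha = 2 + 35 = 37

37


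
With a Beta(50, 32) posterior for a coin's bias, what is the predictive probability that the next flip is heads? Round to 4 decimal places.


The predictive probability equals the posterior mean.
P(next = heads) = alpha / (alpha + beta)
= 50 / 82 = 0.6098

0.6098


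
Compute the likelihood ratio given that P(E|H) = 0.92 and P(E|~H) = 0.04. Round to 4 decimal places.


LR = P(E|H) / P(E|~H)
= 0.92 / 0.04 = 23.0

23.0


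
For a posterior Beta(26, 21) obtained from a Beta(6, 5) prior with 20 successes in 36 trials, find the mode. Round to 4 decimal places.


Mode = (alpha - 1) / (alpha + beta - 2)
= 25 / 45
= 0.5556

0.5556


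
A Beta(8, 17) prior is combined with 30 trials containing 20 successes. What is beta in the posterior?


In conjugate updating:
beta_posterior = beta_prior + (n - k)
= 17 + (30 - 20)
= 17 + 10 = 27

27


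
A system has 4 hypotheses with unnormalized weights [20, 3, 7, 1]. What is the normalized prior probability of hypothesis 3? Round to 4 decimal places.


The normalized prior is the weight divided by the total.
Total weight = 31
P(H3) = 7 / 31 = 0.2258

0.2258


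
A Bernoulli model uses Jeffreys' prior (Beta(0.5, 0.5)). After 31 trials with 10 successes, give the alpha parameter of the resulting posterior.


Posterior = Beta(prior_alpha + successes, prior_beta + failures)
= Beta(0.5 + 10, 0.5 + 21)
Posterior alpha = 0.5 + k = 0.5 + 10 = 10.5

10.5


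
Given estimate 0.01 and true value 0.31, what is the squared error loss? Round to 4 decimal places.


Squared error = (estimate - true)^2
Difference = -0.3
Loss = -0.3^2 = 0.09

0.09


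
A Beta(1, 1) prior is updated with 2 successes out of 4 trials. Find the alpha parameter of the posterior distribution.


In the Beta-Binomial conjugate update:
alpha_post = alpha_prior + successes
= 1 + 2
= 3

3


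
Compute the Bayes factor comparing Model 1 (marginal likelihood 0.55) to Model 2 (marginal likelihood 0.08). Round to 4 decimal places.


BF12 = marginal likelihood of M1 / marginal likelihood of M2
= 0.55/0.08
= 6.875

6.875


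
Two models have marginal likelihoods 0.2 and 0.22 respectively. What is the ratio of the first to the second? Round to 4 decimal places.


Evidence ratio = 0.2 / 0.22
= 0.9091

0.9091


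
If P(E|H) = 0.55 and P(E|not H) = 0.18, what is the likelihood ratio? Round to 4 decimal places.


Likelihood ratio = P(E|H) / P(E|not H)
= 0.55 / 0.18
= 3.0556

3.0556


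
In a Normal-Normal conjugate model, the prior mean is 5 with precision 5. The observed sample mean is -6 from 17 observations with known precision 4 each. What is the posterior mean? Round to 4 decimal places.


Posterior precision = tau0 + n*tau = 5 + 17*4 = 73
Posterior mean = (tau0*mu0 + n*tau*xbar) / posterior_precision
= (5*5 + 17*4*-6) / 73
= -383 / 73 = -5.2466

-5.2466


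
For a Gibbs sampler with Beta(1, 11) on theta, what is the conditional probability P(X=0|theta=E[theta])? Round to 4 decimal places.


E[theta] = 1/(1+11) = 0.0833
P(X=0|theta) = 1 - theta = 0.9167

0.9167


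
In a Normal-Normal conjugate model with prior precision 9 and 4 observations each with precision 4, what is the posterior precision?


Posterior precision = prior precision + n * observation precision
= 9 + 4 * 4
= 9 + 16 = 25

25


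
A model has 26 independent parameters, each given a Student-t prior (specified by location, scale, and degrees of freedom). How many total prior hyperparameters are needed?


Each Student-t prior needs 3 hyperparameters (location, scale, and degrees of freedom).
Total = 3 * 26 = 78

78


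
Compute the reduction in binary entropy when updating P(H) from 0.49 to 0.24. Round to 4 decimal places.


H_before = -p*log2(p) - (1-p)*log2(1-p) for p=0.49: 0.9997
H_after for p=0.24: 0.795
Reduction = 0.9997 - 0.795 = 0.2047

0.2047


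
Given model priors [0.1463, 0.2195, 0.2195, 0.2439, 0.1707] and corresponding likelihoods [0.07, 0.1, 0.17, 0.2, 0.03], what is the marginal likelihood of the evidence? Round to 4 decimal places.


P(E) = sum_i P(M_i) P(E|M_i)
= 0.0102 + 0.022 + 0.0373 + 0.0488 + 0.0051
= 0.1234

0.1234


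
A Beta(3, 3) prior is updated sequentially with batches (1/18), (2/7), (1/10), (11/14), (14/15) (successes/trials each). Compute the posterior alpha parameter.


Sequential conjugate updating is equivalent to a single batch update.
Total successes across all batches = 29
alpha_posterior = alpha_prior + total_successes = 3 + 29
= 32

32


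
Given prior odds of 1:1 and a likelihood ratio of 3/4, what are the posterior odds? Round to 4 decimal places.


Posterior odds = prior odds * LR
Prior odds = 1/1 = 1.0
LR = 3/4 = 0.75
Posterior odds = 1.0 * 0.75 = 0.75

0.75


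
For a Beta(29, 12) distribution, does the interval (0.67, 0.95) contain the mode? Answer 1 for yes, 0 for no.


Mode of Beta(a,b) = (a-1)/(a+b-2)
= (29-1)/(29+12-2) = 0.7179
Check: 0.67 <= 0.7179 <= 0.95?
Result: 1

1


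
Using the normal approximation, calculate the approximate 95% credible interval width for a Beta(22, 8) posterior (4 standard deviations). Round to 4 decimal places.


Var(Beta) = 22*8/(30^2 * 31) = 0.0063
SD = 0.0794
Width ~ 4*SD = 0.3177

0.3177


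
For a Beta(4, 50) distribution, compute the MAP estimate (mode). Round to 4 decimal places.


MAP = mode = (a-1)/(a+b-2)
= (4-1)/(4+50-2)
= 3/52 = 0.0577

0.0577


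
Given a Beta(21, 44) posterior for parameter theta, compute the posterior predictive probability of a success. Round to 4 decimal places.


For a Beta-Bernoulli model, the predictive probability is the mean:
P(success) = 21/(21+44) = 21/65 = 0.3231

0.3231


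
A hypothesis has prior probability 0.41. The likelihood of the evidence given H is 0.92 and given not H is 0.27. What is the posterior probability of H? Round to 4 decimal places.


Using Bayes' theorem:
P(E) = 0.41 * 0.92 + 0.59 * 0.27
P(E) = 0.5365
P(H|E) = (0.41 * 0.92) / 0.5365 = 0.7031

0.7031


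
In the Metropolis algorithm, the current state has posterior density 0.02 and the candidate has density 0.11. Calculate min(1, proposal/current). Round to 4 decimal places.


Ratio = 0.11/0.02 = 5.5
Acceptance probability = min(1, 5.5)
= 1.0

1.0


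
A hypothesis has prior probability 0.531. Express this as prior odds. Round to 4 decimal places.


Odds = P(H) / P(not H) = 0.531 / 0.469
= 1.1322

1.1322


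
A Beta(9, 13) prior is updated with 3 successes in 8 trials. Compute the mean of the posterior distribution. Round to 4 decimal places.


After update: Beta(12, 18)
Mean = 12 / (12 + 18) = 12 / 30
= 0.4

0.4


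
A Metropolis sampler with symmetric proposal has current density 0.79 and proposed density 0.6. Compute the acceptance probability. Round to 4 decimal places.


For symmetric proposals, acceptance = min(1, pi(x*)/pi(x))
= min(1, 0.6/0.79)
= min(1, 0.7595) = 0.7595

0.7595


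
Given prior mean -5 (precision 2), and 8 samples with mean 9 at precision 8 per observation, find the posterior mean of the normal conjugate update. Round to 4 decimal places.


The posterior mean is a precision-weighted average of prior and data.
Post. prec. = 2 + 64 = 66
Post. mean = (-10 + 576)/66 = 566/66 = 8.5758

8.5758


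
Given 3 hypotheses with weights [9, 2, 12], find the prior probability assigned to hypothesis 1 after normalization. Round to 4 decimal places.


To normalize, divide each weight by the sum of all weights.
Sum = 23
Prior(H1) = 9/23 = 0.3913

0.3913


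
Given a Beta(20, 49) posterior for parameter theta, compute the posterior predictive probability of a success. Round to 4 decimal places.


For a Beta-Bernoulli model, the predictive probability is the mean:
P(success) = 20/(20+49) = 20/69 = 0.2899

0.2899


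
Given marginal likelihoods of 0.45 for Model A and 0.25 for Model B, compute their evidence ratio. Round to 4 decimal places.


Ratio = ML(A) / ML(B) = 0.45/0.25
= 1.8

1.8


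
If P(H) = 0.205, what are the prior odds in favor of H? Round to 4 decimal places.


Prior odds = P(H) / (1 - P(H))
= 0.205 / 0.795
= 0.2579

0.2579


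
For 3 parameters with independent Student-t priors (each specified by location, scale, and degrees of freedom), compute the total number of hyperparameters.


A Student-t prior has 3 hyperparameters per parameter.
Total = 3 * 3 = 9

9


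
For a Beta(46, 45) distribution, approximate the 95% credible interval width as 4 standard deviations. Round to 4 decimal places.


Variance of Beta(a,b) = ab / ((a+b)^2 * (a+b+1))
= 46*45 / ((91)^2 * 92)
= 0.0027
SD = sqrt(0.0027) = 0.0521
Width = 4 * SD = 0.2085

0.2085


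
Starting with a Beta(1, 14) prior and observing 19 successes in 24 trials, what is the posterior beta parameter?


Posterior beta = prior beta + failures
Failures = 24 - 19 = 5
beta_post = 14 + 5 = 19

19


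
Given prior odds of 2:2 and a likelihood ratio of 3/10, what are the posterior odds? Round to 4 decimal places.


Posterior odds = prior odds * LR
Prior odds = 2/2 = 1.0
LR = 3/10 = 0.3
Posterior odds = 1.0 * 0.3 = 0.3

0.3


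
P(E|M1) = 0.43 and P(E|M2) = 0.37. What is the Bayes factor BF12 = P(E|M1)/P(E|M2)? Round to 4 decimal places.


Bayes factor BF12 = P(E|M1) / P(E|M2)
= 0.43 / 0.37
= 1.1622

1.1622


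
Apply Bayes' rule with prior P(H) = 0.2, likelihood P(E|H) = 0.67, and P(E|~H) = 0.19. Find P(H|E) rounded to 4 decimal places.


Step 1: Compute marginal P(E) = P(E|H)P(H) + P(E|~H)P(~H)
= 0.67*0.2 + 0.19*0.8 = 0.286
Step 2: P(H|E) = P(E|H)P(H)/P(E) = 0.134/0.286
= 0.4685

0.4685


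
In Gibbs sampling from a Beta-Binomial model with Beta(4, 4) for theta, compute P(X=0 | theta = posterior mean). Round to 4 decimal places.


Posterior mean = alpha/(alpha+beta) = 4/8 = 0.5
P(X=0|theta=mean) = 1 - theta = 0.5

0.5


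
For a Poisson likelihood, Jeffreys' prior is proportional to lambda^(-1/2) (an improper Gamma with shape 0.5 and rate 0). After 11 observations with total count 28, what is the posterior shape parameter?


Jeffreys' prior for Poisson is proportional to lambda^(-1/2).
Posterior is Gamma(0.5 + S, 0 + n) = Gamma(0.5 + 28, 11).
Posterior shape = 0.5 + S = 0.5 + 28 = 28.5

28.5


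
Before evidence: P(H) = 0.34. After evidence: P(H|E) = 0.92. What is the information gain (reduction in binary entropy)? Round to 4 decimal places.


Prior entropy = 0.9248
Posterior entropy = 0.4022
Information gain = 0.9248 - 0.4022 = 0.5226

0.5226


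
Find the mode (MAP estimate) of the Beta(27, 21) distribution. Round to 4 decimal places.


For Beta(a,b) with a,b > 1:
Mode = (a-1)/(a+b-2) = (27-1)/(48-2)
= 26/46 = 0.5652

0.5652


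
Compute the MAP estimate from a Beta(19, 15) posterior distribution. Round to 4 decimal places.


MAP = mode of Beta distribution
= (alpha - 1)/(alpha + beta - 2)
= (19-1)/(19+15-2)
= 18/32 = 0.5625

0.5625


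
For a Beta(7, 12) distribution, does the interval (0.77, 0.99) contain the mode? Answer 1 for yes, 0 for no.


Mode of Beta(a,b) = (a-1)/(a+b-2)
= (7-1)/(7+12-2) = 0.3529
Check: 0.77 <= 0.3529 <= 0.99?
Result: 0

0


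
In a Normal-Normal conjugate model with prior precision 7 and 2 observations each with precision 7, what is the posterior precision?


Posterior precision = prior precision + n * observation precision
= 7 + 2 * 7
= 7 + 14 = 21

21


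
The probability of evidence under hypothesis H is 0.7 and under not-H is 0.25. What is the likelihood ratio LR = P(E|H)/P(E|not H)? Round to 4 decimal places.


LR = 0.7 / 0.25
= 2.8

2.8


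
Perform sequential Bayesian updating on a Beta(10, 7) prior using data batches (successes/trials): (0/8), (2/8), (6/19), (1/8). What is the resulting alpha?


Accumulate successes: 9
Posterior alpha = prior alpha + sum of successes
= 10 + 9 = 19

19


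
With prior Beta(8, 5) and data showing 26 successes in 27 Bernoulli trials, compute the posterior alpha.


Conjugate update: alpha_posterior = alpha_prior + k
= 8 + 26 = 34

34


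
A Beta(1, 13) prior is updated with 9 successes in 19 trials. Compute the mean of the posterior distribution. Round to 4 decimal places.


After update: Beta(10, 23)
Mean = 10 / (10 + 23) = 10 / 33
= 0.303

0.303


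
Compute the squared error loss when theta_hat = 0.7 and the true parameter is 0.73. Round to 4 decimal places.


L = (theta_hat - theta_true)^2
= (0.7 - 0.73)^2
= -0.03^2 = 0.0009

0.0009


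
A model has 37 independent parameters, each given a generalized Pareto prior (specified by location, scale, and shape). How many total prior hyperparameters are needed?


Each generalized Pareto prior needs 3 hyperparameters (location, scale, and shape).
Total = 3 * 37 = 111

111


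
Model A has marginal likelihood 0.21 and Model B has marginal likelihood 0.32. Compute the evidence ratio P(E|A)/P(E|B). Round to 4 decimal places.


Evidence ratio = P(E|A) / P(E|B)
= 0.21 / 0.32
= 0.6562

0.6562


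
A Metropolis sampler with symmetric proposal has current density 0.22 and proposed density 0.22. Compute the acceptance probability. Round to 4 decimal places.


For symmetric proposals, acceptance = min(1, pi(x*)/pi(x))
= min(1, 0.22/0.22)
= min(1, 1.0) = 1.0

1.0


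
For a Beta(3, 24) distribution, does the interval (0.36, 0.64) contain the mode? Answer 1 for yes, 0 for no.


Mode of Beta(a,b) = (a-1)/(a+b-2)
= (3-1)/(3+24-2) = 0.08
Check: 0.36 <= 0.08 <= 0.64?
Result: 0

0


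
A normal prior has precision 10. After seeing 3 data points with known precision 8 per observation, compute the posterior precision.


In the conjugate normal model, precisions add:
tau_posterior = tau_prior + n * tau_data
= 10 + 3*8 = 34

34


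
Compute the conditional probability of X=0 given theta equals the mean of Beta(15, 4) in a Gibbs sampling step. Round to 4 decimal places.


Mean of Beta(15, 4) = 0.7895
P(X=0 | theta=0.7895) = 0.2105

0.2105


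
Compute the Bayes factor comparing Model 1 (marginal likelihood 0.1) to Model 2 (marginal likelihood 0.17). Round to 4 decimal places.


BF12 = marginal likelihood of M1 / marginal likelihood of M2
= 0.1/0.17
= 0.5882

0.5882


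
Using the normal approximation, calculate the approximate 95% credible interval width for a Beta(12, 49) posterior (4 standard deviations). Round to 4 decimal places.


Var(Beta) = 12*49/(61^2 * 62) = 0.0025
SD = 0.0505
Width ~ 4*SD = 0.2019

0.2019


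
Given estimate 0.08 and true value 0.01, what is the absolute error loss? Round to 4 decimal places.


Absolute error = |estimate - true|
= |0.07| = 0.07

0.07


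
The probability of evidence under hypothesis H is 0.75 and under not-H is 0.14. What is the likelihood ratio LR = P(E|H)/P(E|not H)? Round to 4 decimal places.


LR = 0.75 / 0.14
= 5.3571

5.3571


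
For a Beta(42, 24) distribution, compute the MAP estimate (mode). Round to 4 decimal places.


MAP = mode = (a-1)/(a+b-2)
= (42-1)/(42+24-2)
= 41/64 = 0.6406

0.6406


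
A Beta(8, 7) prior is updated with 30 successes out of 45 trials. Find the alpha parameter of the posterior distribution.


In the Beta-Binomial conjugate update:
alpha_post = alpha_prior + successes
= 8 + 30
= 38

38


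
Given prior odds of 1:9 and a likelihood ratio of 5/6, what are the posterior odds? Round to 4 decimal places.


Posterior odds = prior odds * LR
Prior odds = 1/9 = 0.1111
LR = 5/6 = 0.8333
Posterior odds = 0.1111 * 0.8333 = 0.0926

0.0926


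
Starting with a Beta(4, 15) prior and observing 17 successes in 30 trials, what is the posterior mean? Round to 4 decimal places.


Posterior parameters: alpha = 4 + 17 = 21
beta = 15 + 13 = 28
Posterior mean = alpha / (alpha + beta) = 21 / 49
= 0.4286

0.4286


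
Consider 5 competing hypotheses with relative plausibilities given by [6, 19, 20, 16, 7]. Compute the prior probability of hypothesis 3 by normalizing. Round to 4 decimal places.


Sum of weights = 6 + 19 + 20 + 16 + 7 = 68
Normalized prior for H3 = 20 / 68
= 0.2941

0.2941


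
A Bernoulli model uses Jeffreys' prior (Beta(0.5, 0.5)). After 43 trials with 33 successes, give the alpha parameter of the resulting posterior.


Posterior = Beta(prior_alpha + successes, prior_beta + failures)
= Beta(0.5 + 33, 0.5 + 10)
Posterior alpha = 0.5 + k = 0.5 + 33 = 33.5

33.5


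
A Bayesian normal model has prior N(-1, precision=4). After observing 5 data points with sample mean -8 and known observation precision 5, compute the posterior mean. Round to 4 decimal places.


Posterior mean = (prior_precision * prior_mean + n * data_precision * data_mean) / (prior_precision + n * data_precision)
Numerator = 4*-1 + 5*5*-8 = -204
Denominator = 4 + 5*5 = 29
Posterior mean = -7.0345

-7.0345


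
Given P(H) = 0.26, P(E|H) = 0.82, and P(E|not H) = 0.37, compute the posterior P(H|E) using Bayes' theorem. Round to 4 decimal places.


By Bayes' theorem: P(H|E) = P(E|H)*P(H) / P(E)
P(E) = P(E|H)*P(H) + P(E|not H)*P(not H)
P(E) = 0.82*0.26 + 0.37*0.74 = 0.487
P(H|E) = 0.82*0.26 / 0.487 = 0.4378

0.4378


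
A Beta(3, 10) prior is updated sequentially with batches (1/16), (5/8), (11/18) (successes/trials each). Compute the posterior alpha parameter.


Sequential conjugate updating is equivalent to a single batch update.
Total successes across all batches = 17
alpha_posterior = alpha_prior + total_successes = 3 + 17
= 20

20


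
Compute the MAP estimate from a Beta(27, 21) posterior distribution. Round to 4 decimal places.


MAP = mode of Beta distribution
= (alpha - 1)/(alpha + beta - 2)
= (27-1)/(27+21-2)
= 26/46 = 0.5652

0.5652


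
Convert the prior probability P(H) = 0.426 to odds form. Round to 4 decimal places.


P(not H) = 1 - 0.426 = 0.574
Odds = 0.426 / 0.574 = 0.7422

0.7422


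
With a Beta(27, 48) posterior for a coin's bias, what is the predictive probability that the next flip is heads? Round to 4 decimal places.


The predictive probability equals the posterior mean.
P(next = heads) = alpha / (alpha + beta)
= 27 / 75 = 0.36

0.36


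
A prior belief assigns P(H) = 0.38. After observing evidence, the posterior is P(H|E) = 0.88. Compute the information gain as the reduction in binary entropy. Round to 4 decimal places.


H(prior) = -0.38*log2(0.38) - 0.62*log2(0.62)
= 0.958
H(post) = -0.88*log2(0.88) - 0.12*log2(0.12)
= 0.5294
IG = 0.958 - 0.5294 = 0.4287

0.4287


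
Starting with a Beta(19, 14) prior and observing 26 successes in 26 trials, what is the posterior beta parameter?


Posterior beta = prior beta + failures
Failures = 26 - 26 = 0
beta_post = 14 + 0 = 14

14


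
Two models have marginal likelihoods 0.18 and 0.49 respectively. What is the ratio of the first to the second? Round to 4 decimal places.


Evidence ratio = 0.18 / 0.49
= 0.3673

0.3673


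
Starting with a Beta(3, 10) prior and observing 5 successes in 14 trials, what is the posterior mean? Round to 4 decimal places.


Posterior parameters: alpha = 3 + 5 = 8
beta = 10 + 9 = 19
Posterior mean = alpha / (alpha + beta) = 8 / 27
= 0.2963

0.2963


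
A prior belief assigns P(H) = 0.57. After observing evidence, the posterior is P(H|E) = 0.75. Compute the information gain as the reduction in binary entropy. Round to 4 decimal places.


H(prior) = -0.57*log2(0.57) - 0.43*log2(0.43)
= 0.9858
H(post) = -0.75*log2(0.75) - 0.25*log2(0.25)
= 0.8113
IG = 0.9858 - 0.8113 = 0.1745

0.1745


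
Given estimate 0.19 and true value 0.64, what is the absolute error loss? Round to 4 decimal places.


Absolute error = |estimate - true|
= |-0.45| = 0.45

0.45


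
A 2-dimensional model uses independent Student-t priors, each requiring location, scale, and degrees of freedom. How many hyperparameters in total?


Per parameter: 3 (location, scale, and degrees of freedom).
Total = 2 * 3 = 6

6


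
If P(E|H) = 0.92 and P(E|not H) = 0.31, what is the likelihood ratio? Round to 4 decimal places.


Likelihood ratio = P(E|H) / P(E|not H)
= 0.92 / 0.31
= 2.9677

2.9677


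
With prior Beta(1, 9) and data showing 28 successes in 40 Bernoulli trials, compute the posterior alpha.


Conjugate update: alpha_posterior = alpha_prior + k
= 1 + 28 = 29

29


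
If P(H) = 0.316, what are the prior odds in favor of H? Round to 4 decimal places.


Prior odds = P(H) / (1 - P(H))
= 0.316 / 0.684
= 0.462

0.462


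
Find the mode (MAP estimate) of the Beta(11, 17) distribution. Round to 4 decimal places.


For Beta(a,b) with a,b > 1:
Mode = (a-1)/(a+b-2) = (11-1)/(28-2)
= 10/26 = 0.3846

0.3846


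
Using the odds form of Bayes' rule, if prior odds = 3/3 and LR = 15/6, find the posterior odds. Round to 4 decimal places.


Bayes' rule in odds form: posterior odds = prior odds * LR
= (3 * 15) / (3 * 6)
= 45/18 = 2.5

2.5


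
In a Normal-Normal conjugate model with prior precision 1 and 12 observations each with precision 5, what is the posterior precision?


Posterior precision = prior precision + n * observation precision
= 1 + 12 * 5
= 1 + 60 = 61

61


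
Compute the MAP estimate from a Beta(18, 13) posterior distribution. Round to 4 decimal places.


MAP = mode of Beta distribution
= (alpha - 1)/(alpha + beta - 2)
= (18-1)/(18+13-2)
= 17/29 = 0.5862

0.5862


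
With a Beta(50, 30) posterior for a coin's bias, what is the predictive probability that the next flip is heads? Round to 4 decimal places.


The predictive probability equals the posterior mean.
P(next = heads) = alpha / (alpha + beta)
= 50 / 80 = 0.625

0.625


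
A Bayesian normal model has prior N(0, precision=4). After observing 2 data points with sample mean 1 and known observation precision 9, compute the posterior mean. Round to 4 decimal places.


Posterior mean = (prior_precision * prior_mean + n * data_precision * data_mean) / (prior_precision + n * data_precision)
Numerator = 4*0 + 2*9*1 = 18
Denominator = 4 + 2*9 = 22
Posterior mean = 0.8182

0.8182


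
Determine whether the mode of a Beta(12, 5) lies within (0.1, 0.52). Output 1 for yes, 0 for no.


First find the mode: (a-1)/(a+b-2) = 0.7333
Is 0.7333 in (0.1, 0.52)? 0

0


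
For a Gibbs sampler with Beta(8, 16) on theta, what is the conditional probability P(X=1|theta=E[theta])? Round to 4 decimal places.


E[theta] = 8/(8+16) = 0.3333
P(X=1|theta) = theta = 0.3333

0.3333


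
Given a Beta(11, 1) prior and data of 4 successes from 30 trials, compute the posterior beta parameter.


Number of failures = 30 - 4 = 26
Posterior beta = 1 + 26 = 27

27


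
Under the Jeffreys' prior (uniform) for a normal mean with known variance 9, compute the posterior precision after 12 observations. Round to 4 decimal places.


Prior precision = 0 (flat prior).
Post. prec. = 0 + n/var = 12/9 = 1.3333

1.3333


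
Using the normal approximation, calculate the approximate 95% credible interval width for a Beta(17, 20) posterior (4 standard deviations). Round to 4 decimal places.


Var(Beta) = 17*20/(37^2 * 38) = 0.0065
SD = 0.0808
Width ~ 4*SD = 0.3234

0.3234


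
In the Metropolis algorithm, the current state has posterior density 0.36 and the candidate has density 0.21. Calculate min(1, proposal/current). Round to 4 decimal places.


Ratio = 0.21/0.36 = 0.5833
Acceptance probability = min(1, 0.5833)
= 0.5833

0.5833


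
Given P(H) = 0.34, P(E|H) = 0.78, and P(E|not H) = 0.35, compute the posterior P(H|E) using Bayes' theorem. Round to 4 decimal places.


By Bayes' theorem: P(H|E) = P(E|H)*P(H) / P(E)
P(E) = P(E|H)*P(H) + P(E|not H)*P(not H)
P(E) = 0.78*0.34 + 0.35*0.66 = 0.4962
P(H|E) = 0.78*0.34 / 0.4962 = 0.5345

0.5345


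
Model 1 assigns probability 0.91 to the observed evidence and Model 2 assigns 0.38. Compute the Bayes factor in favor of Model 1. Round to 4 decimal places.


BF = P(data|M1) / P(data|M2)
= 0.91 / 0.38 = 2.3947

2.3947


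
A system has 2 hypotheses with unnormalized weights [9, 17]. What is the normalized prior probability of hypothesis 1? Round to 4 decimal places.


The normalized prior is the weight divided by the total.
Total weight = 26
P(H1) = 9 / 26 = 0.3462

0.3462


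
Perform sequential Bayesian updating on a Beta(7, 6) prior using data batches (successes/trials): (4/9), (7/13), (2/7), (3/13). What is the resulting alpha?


Accumulate successes: 16
Posterior alpha = prior alpha + sum of successes
= 7 + 16 = 23

23


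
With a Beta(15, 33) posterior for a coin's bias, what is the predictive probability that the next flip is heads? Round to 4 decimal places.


The predictive probability equals the posterior mean.
P(next = heads) = alpha / (alpha + beta)
= 15 / 48 = 0.3125

0.3125


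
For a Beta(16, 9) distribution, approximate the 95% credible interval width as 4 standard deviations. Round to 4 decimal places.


Variance of Beta(a,b) = ab / ((a+b)^2 * (a+b+1))
= 16*9 / ((25)^2 * 26)
= 0.0089
SD = sqrt(0.0089) = 0.0941
Width = 4 * SD = 0.3765

0.3765


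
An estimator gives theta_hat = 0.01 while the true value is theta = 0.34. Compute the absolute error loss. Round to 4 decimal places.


The absolute error loss is |theta_hat - theta|
= |0.01 - 0.34|
= 0.33

0.33


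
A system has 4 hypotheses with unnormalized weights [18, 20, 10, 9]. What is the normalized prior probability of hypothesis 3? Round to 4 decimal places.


The normalized prior is the weight divided by the total.
Total weight = 57
P(H3) = 10 / 57 = 0.1754

0.1754
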